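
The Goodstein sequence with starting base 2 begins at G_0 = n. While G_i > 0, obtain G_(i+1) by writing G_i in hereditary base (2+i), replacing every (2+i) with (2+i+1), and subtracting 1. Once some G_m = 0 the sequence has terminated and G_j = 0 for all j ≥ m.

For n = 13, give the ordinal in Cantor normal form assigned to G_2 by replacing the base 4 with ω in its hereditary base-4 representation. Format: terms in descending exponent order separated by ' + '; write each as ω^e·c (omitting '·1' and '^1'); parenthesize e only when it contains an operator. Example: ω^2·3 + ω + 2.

ω^(ω + 1) + ω^3·3 + ω^2·3 + ω·3 + 3

i=0: 13 = 2^(2 + 1) + 2^2 + 1 (b=2); 2→3: 3^(3 + 1) + 3^3 + 1 = 109; 109−1 = 108
i=1: 108 = 3^(3 + 1) + 3^3 (b=3); 3→4: 4^(4 + 1) + 4^4 = 1280; 1280−1 = 1279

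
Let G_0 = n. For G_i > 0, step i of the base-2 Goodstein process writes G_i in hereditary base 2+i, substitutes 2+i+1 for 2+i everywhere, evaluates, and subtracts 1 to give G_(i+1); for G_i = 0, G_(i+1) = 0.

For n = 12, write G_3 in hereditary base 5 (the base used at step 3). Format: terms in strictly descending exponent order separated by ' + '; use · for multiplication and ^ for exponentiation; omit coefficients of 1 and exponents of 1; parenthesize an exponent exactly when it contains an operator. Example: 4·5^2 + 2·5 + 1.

(0) 12|_2 = 2^(2 + 1) + 2^2 ↦ 3^(3 + 1) + 3^3|_3 = 108 ⇒ 107
(1) 107|_3 = 3^(3 + 1) + 2·3^2 + 2·3 + 2 ↦ 4^(4 + 1) + 2·4^2 + 2·4 + 2|_4 = 1066 ⇒ 1065
(2) 1065|_4 = 4^(4 + 1) + 2·4^2 + 2·4 + 1 ↦ 5^(5 + 1) + 2·5^2 + 2·5 + 1|_5 = 15686 ⇒ 15685
(3) 15685|_5 = 5^(5 + 1) + 2·5^2 + 2·5 ↦ 6^(6 + 1) + 2·6^2 + 2·6|_6 = 280020 ⇒ 280019

5^(5 + 1) + 2·5^2 + 2·5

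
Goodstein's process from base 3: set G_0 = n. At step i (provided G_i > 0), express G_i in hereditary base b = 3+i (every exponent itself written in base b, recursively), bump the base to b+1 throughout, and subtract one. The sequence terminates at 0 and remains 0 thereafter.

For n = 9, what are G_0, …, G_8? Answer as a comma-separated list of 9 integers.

base 3: 9 = 3^2; at 4: 4^2 = 16; next = 15
base 4: 15 = 3·4 + 3; at 5: 3·5 + 3 = 18; next = 17
base 5: 17 = 3·5 + 2; at 6: 3·6 + 2 = 20; next = 19
base 6: 19 = 3·6 + 1; at 7: 3·7 + 1 = 22; next = 21
base 7: 21 = 3·7; at 8: 3·8 = 24; next = 23
base 8: 23 = 2·8 + 7; at 9: 2·9 + 7 = 25; next = 24
base 9: 24 = 2·9 + 6; at 10: 2·10 + 6 = 26; next = 25
base 10: 25 = 2·10 + 5; at 11: 2·11 + 5 = 27; next = 26

9, 15, 17, 19, 21, 23, 24, 25, 26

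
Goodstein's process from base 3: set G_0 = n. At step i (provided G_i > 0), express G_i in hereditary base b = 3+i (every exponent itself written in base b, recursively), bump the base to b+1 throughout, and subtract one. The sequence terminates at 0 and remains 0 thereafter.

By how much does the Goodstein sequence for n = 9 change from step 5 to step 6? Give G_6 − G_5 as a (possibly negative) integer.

1

G_0 = 9. HB_3(9) = 3^2. Bump = 16. G_1 = 15.
G_1 = 15. HB_4(15) = 3·4 + 3. Bump = 18. G_2 = 17.
G_2 = 17. HB_5(17) = 3·5 + 2. Bump = 20. G_3 = 19.
G_3 = 19. HB_6(19) = 3·6 + 1. Bump = 22. G_4 = 21.
G_4 = 21. HB_7(21) = 3·7. Bump = 24. G_5 = 23.
G_5 = 23. HB_8(23) = 2·8 + 7. Bump = 25. G_6 = 24.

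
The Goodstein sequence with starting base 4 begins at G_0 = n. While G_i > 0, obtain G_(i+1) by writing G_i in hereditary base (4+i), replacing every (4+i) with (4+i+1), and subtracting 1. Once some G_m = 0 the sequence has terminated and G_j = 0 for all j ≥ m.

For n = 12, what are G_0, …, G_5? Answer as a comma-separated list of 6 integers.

12, 14, 15, 16, 17, 18

(0) 12|_4 = 3·4 ↦ 3·5|_5 = 15 ⇒ 14
(1) 14|_5 = 2·5 + 4 ↦ 2·6 + 4|_6 = 16 ⇒ 15
(2) 15|_6 = 2·6 + 3 ↦ 2·7 + 3|_7 = 17 ⇒ 16
(3) 16|_7 = 2·7 + 2 ↦ 2·8 + 2|_8 = 18 ⇒ 17
(4) 17|_8 = 2·8 + 1 ↦ 2·9 + 1|_9 = 19 ⇒ 18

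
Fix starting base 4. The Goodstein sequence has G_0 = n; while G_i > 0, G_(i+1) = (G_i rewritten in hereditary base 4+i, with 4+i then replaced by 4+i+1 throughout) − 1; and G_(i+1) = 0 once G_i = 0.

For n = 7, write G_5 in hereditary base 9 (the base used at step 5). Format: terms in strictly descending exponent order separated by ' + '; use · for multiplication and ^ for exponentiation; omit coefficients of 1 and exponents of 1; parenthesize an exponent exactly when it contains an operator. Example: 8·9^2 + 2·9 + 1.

6

7 —HB4→ 4 + 3 —bump→ 5 + 3 = 8 —(−1)→ 7
7 —HB5→ 5 + 2 —bump→ 6 + 2 = 8 —(−1)→ 7
7 —HB6→ 6 + 1 —bump→ 7 + 1 = 8 —(−1)→ 7
7 —HB7→ 7 —bump→ 8 = 8 —(−1)→ 7
7 —HB8→ 7 —bump→ 7 = 7 —(−1)→ 6
6 —HB9→ 6 —bump→ 6 = 6 —(−1)→ 5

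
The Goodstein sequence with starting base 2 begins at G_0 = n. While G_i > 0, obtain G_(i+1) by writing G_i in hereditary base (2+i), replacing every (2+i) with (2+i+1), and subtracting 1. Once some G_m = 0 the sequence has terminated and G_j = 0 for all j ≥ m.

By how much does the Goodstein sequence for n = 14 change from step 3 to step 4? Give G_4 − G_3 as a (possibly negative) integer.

base 2: 14 = 2^(2 + 1) + 2^2 + 2; at 3: 3^(3 + 1) + 3^3 + 3 = 111; next = 110
base 3: 110 = 3^(3 + 1) + 3^3 + 2; at 4: 4^(4 + 1) + 4^4 + 2 = 1282; next = 1281
base 4: 1281 = 4^(4 + 1) + 4^4 + 1; at 5: 5^(5 + 1) + 5^5 + 1 = 18751; next = 18750
base 5: 18750 = 5^(5 + 1) + 5^5; at 6: 6^(6 + 1) + 6^6 = 326592; next = 326591

307841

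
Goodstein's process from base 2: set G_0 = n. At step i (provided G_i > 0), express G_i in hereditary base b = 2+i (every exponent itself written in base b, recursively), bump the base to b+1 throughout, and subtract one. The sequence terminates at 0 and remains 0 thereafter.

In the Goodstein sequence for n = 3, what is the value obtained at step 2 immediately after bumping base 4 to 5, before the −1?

base 2: 3 = 2 + 1; at 3: 3 + 1 = 4; next = 3
base 3: 3 = 3; at 4: 4 = 4; next = 3

3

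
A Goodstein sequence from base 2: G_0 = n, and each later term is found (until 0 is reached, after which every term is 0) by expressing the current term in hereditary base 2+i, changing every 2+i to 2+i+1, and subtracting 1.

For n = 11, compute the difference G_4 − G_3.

264310

i=0: 11 = 2^(2 + 1) + 2 + 1 (b=2); 2→3: 3^(3 + 1) + 3 + 1 = 85; 85−1 = 84
i=1: 84 = 3^(3 + 1) + 3 (b=3); 3→4: 4^(4 + 1) + 4 = 1028; 1028−1 = 1027
i=2: 1027 = 4^(4 + 1) + 3 (b=4); 4→5: 5^(5 + 1) + 3 = 15628; 15628−1 = 15627
i=3: 15627 = 5^(5 + 1) + 2 (b=5); 5→6: 6^(6 + 1) + 2 = 279938; 279938−1 = 279937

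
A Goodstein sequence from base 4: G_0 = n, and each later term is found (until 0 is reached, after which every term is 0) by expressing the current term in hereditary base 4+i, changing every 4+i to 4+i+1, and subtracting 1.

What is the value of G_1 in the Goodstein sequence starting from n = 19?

27

(0) 19|_4 = 4^2 + 3 ↦ 5^2 + 3|_5 = 28 ⇒ 27
(1) 27|_5 = 5^2 + 2 ↦ 6^2 + 2|_6 = 38 ⇒ 37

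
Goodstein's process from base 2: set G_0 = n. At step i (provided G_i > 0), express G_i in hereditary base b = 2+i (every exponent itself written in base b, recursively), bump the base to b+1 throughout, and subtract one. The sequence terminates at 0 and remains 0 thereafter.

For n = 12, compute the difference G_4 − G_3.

step 0: 12 = 2^(2 + 1) + 2^2; sub 3 for 2: 3^(3 + 1) + 3^3; = 108; G_1 = 108−1 = 107
step 1: 107 = 3^(3 + 1) + 2·3^2 + 2·3 + 2; sub 4 for 3: 4^(4 + 1) + 2·4^2 + 2·4 + 2; = 1066; G_2 = 1066−1 = 1065
step 2: 1065 = 4^(4 + 1) + 2·4^2 + 2·4 + 1; sub 5 for 4: 5^(5 + 1) + 2·5^2 + 2·5 + 1; = 15686; G_3 = 15686−1 = 15685
step 3: 15685 = 5^(5 + 1) + 2·5^2 + 2·5; sub 6 for 5: 6^(6 + 1) + 2·6^2 + 2·6; = 280020; G_4 = 280020−1 = 280019

264334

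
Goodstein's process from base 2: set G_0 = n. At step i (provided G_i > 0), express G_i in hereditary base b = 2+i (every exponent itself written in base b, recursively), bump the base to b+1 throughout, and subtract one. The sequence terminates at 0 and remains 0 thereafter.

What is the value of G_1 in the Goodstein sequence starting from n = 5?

step 0: 5 = 2^2 + 1; sub 3 for 2: 3^3 + 1; = 28; G_1 = 28−1 = 27
step 1: 27 = 3^3; sub 4 for 3: 4^4; = 256; G_2 = 256−1 = 255

27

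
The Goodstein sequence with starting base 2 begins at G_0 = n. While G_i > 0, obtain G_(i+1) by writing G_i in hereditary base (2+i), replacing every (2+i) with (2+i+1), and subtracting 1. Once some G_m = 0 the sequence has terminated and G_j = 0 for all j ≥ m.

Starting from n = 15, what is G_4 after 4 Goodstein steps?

step 0: 15 = 2^(2 + 1) + 2^2 + 2 + 1; sub 3 for 2: 3^(3 + 1) + 3^3 + 3 + 1; = 112; G_1 = 112−1 = 111
step 1: 111 = 3^(3 + 1) + 3^3 + 3; sub 4 for 3: 4^(4 + 1) + 4^4 + 4; = 1284; G_2 = 1284−1 = 1283
step 2: 1283 = 4^(4 + 1) + 4^4 + 3; sub 5 for 4: 5^(5 + 1) + 5^5 + 3; = 18753; G_3 = 18753−1 = 18752
step 3: 18752 = 5^(5 + 1) + 5^5 + 2; sub 6 for 5: 6^(6 + 1) + 6^6 + 2; = 326594; G_4 = 326594−1 = 326593
step 4: 326593 = 6^(6 + 1) + 6^6 + 1; sub 7 for 6: 7^(7 + 1) + 7^7 + 1; = 6588345; G_5 = 6588345−1 = 6588344

326593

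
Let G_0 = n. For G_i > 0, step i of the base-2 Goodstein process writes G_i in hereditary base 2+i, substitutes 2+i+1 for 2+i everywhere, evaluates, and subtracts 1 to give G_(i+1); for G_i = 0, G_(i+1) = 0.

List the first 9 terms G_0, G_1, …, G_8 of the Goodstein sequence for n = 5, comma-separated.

5, 27, 255, 467, 775, 1197, 1751, 2454, 3325

i=0: 5 = 2^2 + 1 (b=2); 2→3: 3^3 + 1 = 28; 28−1 = 27
i=1: 27 = 3^3 (b=3); 3→4: 4^4 = 256; 256−1 = 255
i=2: 255 = 3·4^3 + 3·4^2 + 3·4 + 3 (b=4); 4→5: 3·5^3 + 3·5^2 + 3·5 + 3 = 468; 468−1 = 467
i=3: 467 = 3·5^3 + 3·5^2 + 3·5 + 2 (b=5); 5→6: 3·6^3 + 3·6^2 + 3·6 + 2 = 776; 776−1 = 775
i=4: 775 = 3·6^3 + 3·6^2 + 3·6 + 1 (b=6); 6→7: 3·7^3 + 3·7^2 + 3·7 + 1 = 1198; 1198−1 = 1197
i=5: 1197 = 3·7^3 + 3·7^2 + 3·7 (b=7); 7→8: 3·8^3 + 3·8^2 + 3·8 = 1752; 1752−1 = 1751
i=6: 1751 = 3·8^3 + 3·8^2 + 2·8 + 7 (b=8); 8→9: 3·9^3 + 3·9^2 + 2·9 + 7 = 2455; 2455−1 = 2454
i=7: 2454 = 3·9^3 + 3·9^2 + 2·9 + 6 (b=9); 9→10: 3·10^3 + 3·10^2 + 2·10 + 6 = 3326; 3326−1 = 3325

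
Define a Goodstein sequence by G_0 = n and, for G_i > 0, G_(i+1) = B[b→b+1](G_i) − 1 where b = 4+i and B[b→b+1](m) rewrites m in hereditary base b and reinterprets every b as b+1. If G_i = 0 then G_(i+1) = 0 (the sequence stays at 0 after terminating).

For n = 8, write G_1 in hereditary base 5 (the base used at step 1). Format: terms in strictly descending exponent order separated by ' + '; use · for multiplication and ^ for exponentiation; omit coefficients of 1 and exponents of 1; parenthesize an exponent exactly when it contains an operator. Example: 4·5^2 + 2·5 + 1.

5 + 4

G_0=8  [base 4] 2·4  →[4↦5]→  2·5 = 10  −1 ⇒ G_1=9
G_1=9  [base 5] 5 + 4  →[5↦6]→  6 + 4 = 10  −1 ⇒ G_2=9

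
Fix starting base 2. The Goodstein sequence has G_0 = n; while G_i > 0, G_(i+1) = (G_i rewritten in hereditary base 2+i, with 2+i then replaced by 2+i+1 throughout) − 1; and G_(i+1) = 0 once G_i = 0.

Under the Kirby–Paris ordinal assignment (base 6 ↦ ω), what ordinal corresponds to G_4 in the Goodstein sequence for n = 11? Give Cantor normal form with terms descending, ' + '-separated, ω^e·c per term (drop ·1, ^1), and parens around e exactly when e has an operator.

base 2: 11 = 2^(2 + 1) + 2 + 1; at 3: 3^(3 + 1) + 3 + 1 = 85; next = 84
base 3: 84 = 3^(3 + 1) + 3; at 4: 4^(4 + 1) + 4 = 1028; next = 1027
base 4: 1027 = 4^(4 + 1) + 3; at 5: 5^(5 + 1) + 3 = 15628; next = 15627
base 5: 15627 = 5^(5 + 1) + 2; at 6: 6^(6 + 1) + 2 = 279938; next = 279937
base 6: 279937 = 6^(6 + 1) + 1; at 7: 7^(7 + 1) + 1 = 5764802; next = 5764801

ω^(ω + 1) + 1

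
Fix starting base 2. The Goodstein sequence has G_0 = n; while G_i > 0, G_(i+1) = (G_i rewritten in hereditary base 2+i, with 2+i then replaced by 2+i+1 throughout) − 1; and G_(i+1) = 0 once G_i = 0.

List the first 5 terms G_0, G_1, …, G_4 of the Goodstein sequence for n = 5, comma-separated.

step 0: 5 = 2^2 + 1; sub 3 for 2: 3^3 + 1; = 28; G_1 = 28−1 = 27
step 1: 27 = 3^3; sub 4 for 3: 4^4; = 256; G_2 = 256−1 = 255
step 2: 255 = 3·4^3 + 3·4^2 + 3·4 + 3; sub 5 for 4: 3·5^3 + 3·5^2 + 3·5 + 3; = 468; G_3 = 468−1 = 467
step 3: 467 = 3·5^3 + 3·5^2 + 3·5 + 2; sub 6 for 5: 3·6^3 + 3·6^2 + 3·6 + 2; = 776; G_4 = 776−1 = 775

5, 27, 255, 467, 775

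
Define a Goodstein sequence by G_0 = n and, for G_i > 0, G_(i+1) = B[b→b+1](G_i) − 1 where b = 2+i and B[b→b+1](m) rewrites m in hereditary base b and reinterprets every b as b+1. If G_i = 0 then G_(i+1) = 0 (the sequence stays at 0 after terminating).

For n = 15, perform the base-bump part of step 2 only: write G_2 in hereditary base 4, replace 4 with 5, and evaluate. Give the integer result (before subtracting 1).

18753

G_0=15  [base 2] 2^(2 + 1) + 2^2 + 2 + 1  →[2↦3]→  3^(3 + 1) + 3^3 + 3 + 1 = 112  −1 ⇒ G_1=111
G_1=111  [base 3] 3^(3 + 1) + 3^3 + 3  →[3↦4]→  4^(4 + 1) + 4^4 + 4 = 1284  −1 ⇒ G_2=1283
G_2=1283  [base 4] 4^(4 + 1) + 4^4 + 3  →[4↦5]→  5^(5 + 1) + 5^5 + 3 = 18753  −1 ⇒ G_3=18752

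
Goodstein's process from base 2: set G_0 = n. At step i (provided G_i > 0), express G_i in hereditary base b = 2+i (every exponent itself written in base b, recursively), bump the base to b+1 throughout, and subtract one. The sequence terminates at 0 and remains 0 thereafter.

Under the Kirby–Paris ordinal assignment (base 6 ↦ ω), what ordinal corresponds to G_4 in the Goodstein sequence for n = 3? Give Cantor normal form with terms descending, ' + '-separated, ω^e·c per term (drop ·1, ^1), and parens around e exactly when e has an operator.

base 2: 3 = 2 + 1; at 3: 3 + 1 = 4; next = 3
base 3: 3 = 3; at 4: 4 = 4; next = 3
base 4: 3 = 3; at 5: 3 = 3; next = 2
base 5: 2 = 2; at 6: 2 = 2; next = 1
base 6: 1 = 1; at 7: 1 = 1; next = 0

1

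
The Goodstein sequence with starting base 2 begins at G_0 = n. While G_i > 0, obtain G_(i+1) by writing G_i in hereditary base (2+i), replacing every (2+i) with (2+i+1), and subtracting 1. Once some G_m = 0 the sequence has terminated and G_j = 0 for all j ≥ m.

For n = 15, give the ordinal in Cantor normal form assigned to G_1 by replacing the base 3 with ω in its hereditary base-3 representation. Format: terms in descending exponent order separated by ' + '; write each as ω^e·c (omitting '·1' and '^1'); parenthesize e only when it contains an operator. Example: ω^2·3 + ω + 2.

ω^(ω + 1) + ω^ω + ω

G_0=15  [base 2] 2^(2 + 1) + 2^2 + 2 + 1  →[2↦3]→  3^(3 + 1) + 3^3 + 3 + 1 = 112  −1 ⇒ G_1=111
G_1=111  [base 3] 3^(3 + 1) + 3^3 + 3  →[3↦4]→  4^(4 + 1) + 4^4 + 4 = 1284  −1 ⇒ G_2=1283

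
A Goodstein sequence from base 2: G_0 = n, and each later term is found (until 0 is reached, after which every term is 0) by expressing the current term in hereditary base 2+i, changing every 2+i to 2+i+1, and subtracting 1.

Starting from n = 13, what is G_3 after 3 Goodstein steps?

16092

step 0: 13 = 2^(2 + 1) + 2^2 + 1; sub 3 for 2: 3^(3 + 1) + 3^3 + 1; = 109; G_1 = 109−1 = 108
step 1: 108 = 3^(3 + 1) + 3^3; sub 4 for 3: 4^(4 + 1) + 4^4; = 1280; G_2 = 1280−1 = 1279
step 2: 1279 = 4^(4 + 1) + 3·4^3 + 3·4^2 + 3·4 + 3; sub 5 for 4: 5^(5 + 1) + 3·5^3 + 3·5^2 + 3·5 + 3; = 16093; G_3 = 16093−1 = 16092
step 3: 16092 = 5^(5 + 1) + 3·5^3 + 3·5^2 + 3·5 + 2; sub 6 for 5: 6^(6 + 1) + 3·6^3 + 3·6^2 + 3·6 + 2; = 280712; G_4 = 280712−1 = 280711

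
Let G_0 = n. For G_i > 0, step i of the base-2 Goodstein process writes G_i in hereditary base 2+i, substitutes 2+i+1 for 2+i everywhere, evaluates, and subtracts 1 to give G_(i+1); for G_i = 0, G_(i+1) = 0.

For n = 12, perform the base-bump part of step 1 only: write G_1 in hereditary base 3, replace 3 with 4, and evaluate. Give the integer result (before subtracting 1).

(0) 12|_2 = 2^(2 + 1) + 2^2 ↦ 3^(3 + 1) + 3^3|_3 = 108 ⇒ 107
(1) 107|_3 = 3^(3 + 1) + 2·3^2 + 2·3 + 2 ↦ 4^(4 + 1) + 2·4^2 + 2·4 + 2|_4 = 1066 ⇒ 1065

1066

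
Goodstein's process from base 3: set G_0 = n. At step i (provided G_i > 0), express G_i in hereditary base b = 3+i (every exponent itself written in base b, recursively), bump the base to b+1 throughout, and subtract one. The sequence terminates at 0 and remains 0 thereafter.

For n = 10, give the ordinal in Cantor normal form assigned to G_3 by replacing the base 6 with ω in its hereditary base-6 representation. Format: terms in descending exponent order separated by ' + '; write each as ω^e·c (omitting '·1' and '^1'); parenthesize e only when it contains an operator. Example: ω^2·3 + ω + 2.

ω·4 + 3

base 3: 10 = 3^2 + 1; at 4: 4^2 + 1 = 17; next = 16
base 4: 16 = 4^2; at 5: 5^2 = 25; next = 24
base 5: 24 = 4·5 + 4; at 6: 4·6 + 4 = 28; next = 27
base 6: 27 = 4·6 + 3; at 7: 4·7 + 3 = 31; next = 30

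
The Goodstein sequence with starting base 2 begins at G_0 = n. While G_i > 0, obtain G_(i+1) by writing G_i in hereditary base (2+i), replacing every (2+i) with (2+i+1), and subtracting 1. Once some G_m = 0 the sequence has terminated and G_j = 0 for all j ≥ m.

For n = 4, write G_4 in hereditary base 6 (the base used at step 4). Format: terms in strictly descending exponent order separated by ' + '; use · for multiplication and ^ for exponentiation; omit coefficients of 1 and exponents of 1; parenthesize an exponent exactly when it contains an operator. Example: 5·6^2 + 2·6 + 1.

2·6^2 + 6 + 5

(0) 4|_2 = 2^2 ↦ 3^3|_3 = 27 ⇒ 26
(1) 26|_3 = 2·3^2 + 2·3 + 2 ↦ 2·4^2 + 2·4 + 2|_4 = 42 ⇒ 41
(2) 41|_4 = 2·4^2 + 2·4 + 1 ↦ 2·5^2 + 2·5 + 1|_5 = 61 ⇒ 60
(3) 60|_5 = 2·5^2 + 2·5 ↦ 2·6^2 + 2·6|_6 = 84 ⇒ 83
(4) 83|_6 = 2·6^2 + 6 + 5 ↦ 2·7^2 + 7 + 5|_7 = 110 ⇒ 109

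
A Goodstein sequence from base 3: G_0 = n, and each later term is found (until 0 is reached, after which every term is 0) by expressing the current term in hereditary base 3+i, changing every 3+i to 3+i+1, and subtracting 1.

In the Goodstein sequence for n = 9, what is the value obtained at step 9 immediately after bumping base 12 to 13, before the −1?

G_0=9  [base 3] 3^2  →[3↦4]→  4^2 = 16  −1 ⇒ G_1=15
G_1=15  [base 4] 3·4 + 3  →[4↦5]→  3·5 + 3 = 18  −1 ⇒ G_2=17
G_2=17  [base 5] 3·5 + 2  →[5↦6]→  3·6 + 2 = 20  −1 ⇒ G_3=19
G_3=19  [base 6] 3·6 + 1  →[6↦7]→  3·7 + 1 = 22  −1 ⇒ G_4=21
G_4=21  [base 7] 3·7  →[7↦8]→  3·8 = 24  −1 ⇒ G_5=23
G_5=23  [base 8] 2·8 + 7  →[8↦9]→  2·9 + 7 = 25  −1 ⇒ G_6=24
G_6=24  [base 9] 2·9 + 6  →[9↦10]→  2·10 + 6 = 26  −1 ⇒ G_7=25
G_7=25  [base 10] 2·10 + 5  →[10↦11]→  2·11 + 5 = 27  −1 ⇒ G_8=26
G_8=26  [base 11] 2·11 + 4  →[11↦12]→  2·12 + 4 = 28  −1 ⇒ G_9=27

29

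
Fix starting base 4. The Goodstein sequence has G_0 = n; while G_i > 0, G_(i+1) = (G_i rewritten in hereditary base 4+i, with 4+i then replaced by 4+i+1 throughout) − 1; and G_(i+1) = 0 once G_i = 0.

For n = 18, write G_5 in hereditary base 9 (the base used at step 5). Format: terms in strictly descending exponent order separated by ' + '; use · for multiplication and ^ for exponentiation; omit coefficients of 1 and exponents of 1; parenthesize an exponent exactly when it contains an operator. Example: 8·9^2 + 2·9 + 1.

step 0: 18 = 4^2 + 2; sub 5 for 4: 5^2 + 2; = 27; G_1 = 27−1 = 26
step 1: 26 = 5^2 + 1; sub 6 for 5: 6^2 + 1; = 37; G_2 = 37−1 = 36
step 2: 36 = 6^2; sub 7 for 6: 7^2; = 49; G_3 = 49−1 = 48
step 3: 48 = 6·7 + 6; sub 8 for 7: 6·8 + 6; = 54; G_4 = 54−1 = 53
step 4: 53 = 6·8 + 5; sub 9 for 8: 6·9 + 5; = 59; G_5 = 59−1 = 58
step 5: 58 = 6·9 + 4; sub 10 for 9: 6·10 + 4; = 64; G_6 = 64−1 = 63

6·9 + 4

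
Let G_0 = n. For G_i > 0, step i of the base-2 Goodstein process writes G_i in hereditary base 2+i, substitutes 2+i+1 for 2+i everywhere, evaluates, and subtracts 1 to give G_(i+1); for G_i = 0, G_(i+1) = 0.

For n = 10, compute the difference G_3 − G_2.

(0) 10|_2 = 2^(2 + 1) + 2 ↦ 3^(3 + 1) + 3|_3 = 84 ⇒ 83
(1) 83|_3 = 3^(3 + 1) + 2 ↦ 4^(4 + 1) + 2|_4 = 1026 ⇒ 1025
(2) 1025|_4 = 4^(4 + 1) + 1 ↦ 5^(5 + 1) + 1|_5 = 15626 ⇒ 15625

14600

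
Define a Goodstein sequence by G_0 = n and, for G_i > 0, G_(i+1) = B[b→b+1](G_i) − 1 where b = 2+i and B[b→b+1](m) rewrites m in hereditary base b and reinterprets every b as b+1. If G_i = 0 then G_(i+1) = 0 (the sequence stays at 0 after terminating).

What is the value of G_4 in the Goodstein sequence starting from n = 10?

279935

G_0 = 10. HB_2(10) = 2^(2 + 1) + 2. Bump = 84. G_1 = 83.
G_1 = 83. HB_3(83) = 3^(3 + 1) + 2. Bump = 1026. G_2 = 1025.
G_2 = 1025. HB_4(1025) = 4^(4 + 1) + 1. Bump = 15626. G_3 = 15625.
G_3 = 15625. HB_5(15625) = 5^(5 + 1). Bump = 279936. G_4 = 279935.
G_4 = 279935. HB_6(279935) = 5·6^6 + 5·6^5 + 5·6^4 + 5·6^3 + 5·6^2 + 5·6 + 5. Bump = 4215755. G_5 = 4215754.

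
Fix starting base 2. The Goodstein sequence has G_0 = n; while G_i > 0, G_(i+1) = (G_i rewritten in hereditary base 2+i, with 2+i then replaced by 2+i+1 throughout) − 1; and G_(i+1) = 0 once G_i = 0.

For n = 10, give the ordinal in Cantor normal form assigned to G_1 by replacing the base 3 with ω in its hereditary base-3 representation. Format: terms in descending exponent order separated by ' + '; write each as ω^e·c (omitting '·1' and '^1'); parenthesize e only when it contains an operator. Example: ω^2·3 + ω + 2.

ω^(ω + 1) + 2

G_0=10  [base 2] 2^(2 + 1) + 2  →[2↦3]→  3^(3 + 1) + 3 = 84  −1 ⇒ G_1=83
G_1=83  [base 3] 3^(3 + 1) + 2  →[3↦4]→  4^(4 + 1) + 2 = 1026  −1 ⇒ G_2=1025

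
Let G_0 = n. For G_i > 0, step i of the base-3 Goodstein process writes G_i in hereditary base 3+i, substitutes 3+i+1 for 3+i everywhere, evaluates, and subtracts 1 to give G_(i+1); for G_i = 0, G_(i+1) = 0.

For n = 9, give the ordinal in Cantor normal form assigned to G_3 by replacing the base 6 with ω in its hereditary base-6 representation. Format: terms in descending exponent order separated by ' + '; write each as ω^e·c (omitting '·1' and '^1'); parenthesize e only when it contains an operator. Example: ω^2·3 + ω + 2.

ω·3 + 1

G_0=9  [base 3] 3^2  →[3↦4]→  4^2 = 16  −1 ⇒ G_1=15
G_1=15  [base 4] 3·4 + 3  →[4↦5]→  3·5 + 3 = 18  −1 ⇒ G_2=17
G_2=17  [base 5] 3·5 + 2  →[5↦6]→  3·6 + 2 = 20  −1 ⇒ G_3=19
G_3=19  [base 6] 3·6 + 1  →[6↦7]→  3·7 + 1 = 22  −1 ⇒ G_4=21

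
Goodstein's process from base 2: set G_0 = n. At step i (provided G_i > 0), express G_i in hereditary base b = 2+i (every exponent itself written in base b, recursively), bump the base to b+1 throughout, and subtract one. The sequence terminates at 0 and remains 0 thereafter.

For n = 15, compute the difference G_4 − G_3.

307841

15 —HB2→ 2^(2 + 1) + 2^2 + 2 + 1 —bump→ 3^(3 + 1) + 3^3 + 3 + 1 = 112 —(−1)→ 111
111 —HB3→ 3^(3 + 1) + 3^3 + 3 —bump→ 4^(4 + 1) + 4^4 + 4 = 1284 —(−1)→ 1283
1283 —HB4→ 4^(4 + 1) + 4^4 + 3 —bump→ 5^(5 + 1) + 5^5 + 3 = 18753 —(−1)→ 18752
18752 —HB5→ 5^(5 + 1) + 5^5 + 2 —bump→ 6^(6 + 1) + 6^6 + 2 = 326594 —(−1)→ 326593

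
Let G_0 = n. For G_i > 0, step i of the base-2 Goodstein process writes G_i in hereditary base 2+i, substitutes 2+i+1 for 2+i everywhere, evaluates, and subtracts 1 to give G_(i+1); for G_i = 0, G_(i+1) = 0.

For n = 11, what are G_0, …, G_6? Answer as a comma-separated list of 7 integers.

step 0: 11 = 2^(2 + 1) + 2 + 1; sub 3 for 2: 3^(3 + 1) + 3 + 1; = 85; G_1 = 85−1 = 84
step 1: 84 = 3^(3 + 1) + 3; sub 4 for 3: 4^(4 + 1) + 4; = 1028; G_2 = 1028−1 = 1027
step 2: 1027 = 4^(4 + 1) + 3; sub 5 for 4: 5^(5 + 1) + 3; = 15628; G_3 = 15628−1 = 15627
step 3: 15627 = 5^(5 + 1) + 2; sub 6 for 5: 6^(6 + 1) + 2; = 279938; G_4 = 279938−1 = 279937
step 4: 279937 = 6^(6 + 1) + 1; sub 7 for 6: 7^(7 + 1) + 1; = 5764802; G_5 = 5764802−1 = 5764801
step 5: 5764801 = 7^(7 + 1); sub 8 for 7: 8^(8 + 1); = 134217728; G_6 = 134217728−1 = 134217727

11, 84, 1027, 15627, 279937, 5764801, 134217727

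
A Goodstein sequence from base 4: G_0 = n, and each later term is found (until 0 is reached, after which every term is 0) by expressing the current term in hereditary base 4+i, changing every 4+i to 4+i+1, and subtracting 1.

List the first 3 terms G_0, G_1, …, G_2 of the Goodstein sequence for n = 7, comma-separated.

7, 7, 7

7 —HB4→ 4 + 3 —bump→ 5 + 3 = 8 —(−1)→ 7
7 —HB5→ 5 + 2 —bump→ 6 + 2 = 8 —(−1)→ 7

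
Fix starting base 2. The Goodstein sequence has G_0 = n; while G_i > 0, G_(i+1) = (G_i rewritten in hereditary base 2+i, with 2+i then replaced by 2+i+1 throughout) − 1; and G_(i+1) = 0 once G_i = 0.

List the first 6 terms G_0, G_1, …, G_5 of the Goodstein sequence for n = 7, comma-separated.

step 0: 7 = 2^2 + 2 + 1; sub 3 for 2: 3^3 + 3 + 1; = 31; G_1 = 31−1 = 30
step 1: 30 = 3^3 + 3; sub 4 for 3: 4^4 + 4; = 260; G_2 = 260−1 = 259
step 2: 259 = 4^4 + 3; sub 5 for 4: 5^5 + 3; = 3128; G_3 = 3128−1 = 3127
step 3: 3127 = 5^5 + 2; sub 6 for 5: 6^6 + 2; = 46658; G_4 = 46658−1 = 46657
step 4: 46657 = 6^6 + 1; sub 7 for 6: 7^7 + 1; = 823544; G_5 = 823544−1 = 823543

7, 30, 259, 3127, 46657, 823543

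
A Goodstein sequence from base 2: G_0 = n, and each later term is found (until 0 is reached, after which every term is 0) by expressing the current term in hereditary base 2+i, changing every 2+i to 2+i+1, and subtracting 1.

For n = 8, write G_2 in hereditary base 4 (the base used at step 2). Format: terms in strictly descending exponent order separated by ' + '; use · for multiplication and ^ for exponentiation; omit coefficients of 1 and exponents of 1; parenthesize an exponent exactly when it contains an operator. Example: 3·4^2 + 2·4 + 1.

2·4^4 + 2·4^2 + 2·4 + 1

8 —HB2→ 2^(2 + 1) —bump→ 3^(3 + 1) = 81 —(−1)→ 80
80 —HB3→ 2·3^3 + 2·3^2 + 2·3 + 2 —bump→ 2·4^4 + 2·4^2 + 2·4 + 2 = 554 —(−1)→ 553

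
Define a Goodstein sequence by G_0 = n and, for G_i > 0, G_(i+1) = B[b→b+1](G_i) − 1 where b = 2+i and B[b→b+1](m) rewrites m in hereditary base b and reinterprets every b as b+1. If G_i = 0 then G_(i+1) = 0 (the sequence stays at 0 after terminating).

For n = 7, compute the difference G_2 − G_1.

229

G_0=7  [base 2] 2^2 + 2 + 1  →[2↦3]→  3^3 + 3 + 1 = 31  −1 ⇒ G_1=30
G_1=30  [base 3] 3^3 + 3  →[3↦4]→  4^4 + 4 = 260  −1 ⇒ G_2=259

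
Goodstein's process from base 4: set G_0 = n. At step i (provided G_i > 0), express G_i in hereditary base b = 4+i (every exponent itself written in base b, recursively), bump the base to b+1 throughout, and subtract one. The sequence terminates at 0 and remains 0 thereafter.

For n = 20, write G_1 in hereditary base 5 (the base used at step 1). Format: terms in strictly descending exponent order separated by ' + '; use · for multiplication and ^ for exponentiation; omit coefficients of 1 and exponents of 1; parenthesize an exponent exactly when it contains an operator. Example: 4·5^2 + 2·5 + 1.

5^2 + 4

G_0=20  [base 4] 4^2 + 4  →[4↦5]→  5^2 + 5 = 30  −1 ⇒ G_1=29
G_1=29  [base 5] 5^2 + 4  →[5↦6]→  6^2 + 4 = 40  −1 ⇒ G_2=39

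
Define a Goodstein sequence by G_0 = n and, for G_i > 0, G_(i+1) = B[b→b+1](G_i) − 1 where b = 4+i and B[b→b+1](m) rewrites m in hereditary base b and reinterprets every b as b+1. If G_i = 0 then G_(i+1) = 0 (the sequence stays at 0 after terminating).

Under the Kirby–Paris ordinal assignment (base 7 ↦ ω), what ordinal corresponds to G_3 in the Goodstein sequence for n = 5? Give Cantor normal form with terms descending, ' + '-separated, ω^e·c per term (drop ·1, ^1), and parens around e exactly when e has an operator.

4

G_0 = 5. HB_4(5) = 4 + 1. Bump = 6. G_1 = 5.
G_1 = 5. HB_5(5) = 5. Bump = 6. G_2 = 5.
G_2 = 5. HB_6(5) = 5. Bump = 5. G_3 = 4.
G_3 = 4. HB_7(4) = 4. Bump = 4. G_4 = 3.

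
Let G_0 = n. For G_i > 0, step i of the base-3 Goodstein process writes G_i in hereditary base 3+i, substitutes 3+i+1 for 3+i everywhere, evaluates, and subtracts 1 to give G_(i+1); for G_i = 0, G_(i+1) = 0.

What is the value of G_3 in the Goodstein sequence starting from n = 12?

[0] 12 ≡ 3^2 + 3 (base 3). Lift 4: 20. −1: 19.
[1] 19 ≡ 4^2 + 3 (base 4). Lift 5: 28. −1: 27.
[2] 27 ≡ 5^2 + 2 (base 5). Lift 6: 38. −1: 37.
[3] 37 ≡ 6^2 + 1 (base 6). Lift 7: 50. −1: 49.

37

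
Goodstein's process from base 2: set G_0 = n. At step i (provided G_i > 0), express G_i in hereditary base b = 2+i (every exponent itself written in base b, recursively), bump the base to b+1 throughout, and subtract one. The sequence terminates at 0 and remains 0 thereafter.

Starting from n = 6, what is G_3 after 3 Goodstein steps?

3125

i=0: 6 = 2^2 + 2 (b=2); 2→3: 3^3 + 3 = 30; 30−1 = 29
i=1: 29 = 3^3 + 2 (b=3); 3→4: 4^4 + 2 = 258; 258−1 = 257
i=2: 257 = 4^4 + 1 (b=4); 4→5: 5^5 + 1 = 3126; 3126−1 = 3125
i=3: 3125 = 5^5 (b=5); 5→6: 6^6 = 46656; 46656−1 = 46655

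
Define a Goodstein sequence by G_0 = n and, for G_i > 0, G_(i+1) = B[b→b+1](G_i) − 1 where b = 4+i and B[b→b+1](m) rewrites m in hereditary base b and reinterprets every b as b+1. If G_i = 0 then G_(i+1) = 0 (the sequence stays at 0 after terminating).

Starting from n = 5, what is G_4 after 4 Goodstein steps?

3

G_0=5  [base 4] 4 + 1  →[4↦5]→  5 + 1 = 6  −1 ⇒ G_1=5
G_1=5  [base 5] 5  →[5↦6]→  6 = 6  −1 ⇒ G_2=5
G_2=5  [base 6] 5  →[6↦7]→  5 = 5  −1 ⇒ G_3=4
G_3=4  [base 7] 4  →[7↦8]→  4 = 4  −1 ⇒ G_4=3
G_4=3  [base 8] 3  →[8↦9]→  3 = 3  −1 ⇒ G_5=2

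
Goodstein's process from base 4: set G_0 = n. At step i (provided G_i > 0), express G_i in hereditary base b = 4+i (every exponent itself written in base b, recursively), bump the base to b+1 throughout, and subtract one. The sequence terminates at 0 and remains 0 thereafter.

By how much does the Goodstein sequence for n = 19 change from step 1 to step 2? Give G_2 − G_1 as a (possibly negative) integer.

G_0=19  [base 4] 4^2 + 3  →[4↦5]→  5^2 + 3 = 28  −1 ⇒ G_1=27
G_1=27  [base 5] 5^2 + 2  →[5↦6]→  6^2 + 2 = 38  −1 ⇒ G_2=37

10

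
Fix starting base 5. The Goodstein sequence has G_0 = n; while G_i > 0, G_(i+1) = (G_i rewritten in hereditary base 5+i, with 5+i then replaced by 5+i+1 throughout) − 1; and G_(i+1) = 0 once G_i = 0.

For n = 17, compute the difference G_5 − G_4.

[0] 17 ≡ 3·5 + 2 (base 5). Lift 6: 20. −1: 19.
[1] 19 ≡ 3·6 + 1 (base 6). Lift 7: 22. −1: 21.
[2] 21 ≡ 3·7 (base 7). Lift 8: 24. −1: 23.
[3] 23 ≡ 2·8 + 7 (base 8). Lift 9: 25. −1: 24.
[4] 24 ≡ 2·9 + 6 (base 9). Lift 10: 26. −1: 25.

1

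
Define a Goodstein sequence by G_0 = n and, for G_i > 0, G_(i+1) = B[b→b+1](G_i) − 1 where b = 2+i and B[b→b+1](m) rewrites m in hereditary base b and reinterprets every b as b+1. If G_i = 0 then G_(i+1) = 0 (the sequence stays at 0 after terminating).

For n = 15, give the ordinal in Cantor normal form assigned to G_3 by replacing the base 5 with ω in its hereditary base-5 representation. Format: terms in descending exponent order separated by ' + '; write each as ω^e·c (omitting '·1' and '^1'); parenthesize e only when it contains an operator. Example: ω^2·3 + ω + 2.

ω^(ω + 1) + ω^ω + 2

[0] 15 ≡ 2^(2 + 1) + 2^2 + 2 + 1 (base 2). Lift 3: 112. −1: 111.
[1] 111 ≡ 3^(3 + 1) + 3^3 + 3 (base 3). Lift 4: 1284. −1: 1283.
[2] 1283 ≡ 4^(4 + 1) + 4^4 + 3 (base 4). Lift 5: 18753. −1: 18752.
[3] 18752 ≡ 5^(5 + 1) + 5^5 + 2 (base 5). Lift 6: 326594. −1: 326593.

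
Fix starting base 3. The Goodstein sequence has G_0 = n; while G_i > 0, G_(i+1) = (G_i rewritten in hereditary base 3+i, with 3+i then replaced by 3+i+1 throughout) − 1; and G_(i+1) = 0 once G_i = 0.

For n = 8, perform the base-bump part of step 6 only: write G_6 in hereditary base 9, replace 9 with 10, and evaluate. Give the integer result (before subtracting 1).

12

G_0 = 8. HB_3(8) = 2·3 + 2. Bump = 10. G_1 = 9.
G_1 = 9. HB_4(9) = 2·4 + 1. Bump = 11. G_2 = 10.
G_2 = 10. HB_5(10) = 2·5. Bump = 12. G_3 = 11.
G_3 = 11. HB_6(11) = 6 + 5. Bump = 12. G_4 = 11.
G_4 = 11. HB_7(11) = 7 + 4. Bump = 12. G_5 = 11.
G_5 = 11. HB_8(11) = 8 + 3. Bump = 12. G_6 = 11.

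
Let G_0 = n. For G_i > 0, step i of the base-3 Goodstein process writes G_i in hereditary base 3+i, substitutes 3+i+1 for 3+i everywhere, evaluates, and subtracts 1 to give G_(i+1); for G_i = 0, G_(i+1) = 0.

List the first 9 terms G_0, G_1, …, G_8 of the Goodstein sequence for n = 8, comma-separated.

8, 9, 10, 11, 11, 11, 11, 11, 11

G_0=8  [base 3] 2·3 + 2  →[3↦4]→  2·4 + 2 = 10  −1 ⇒ G_1=9
G_1=9  [base 4] 2·4 + 1  →[4↦5]→  2·5 + 1 = 11  −1 ⇒ G_2=10
G_2=10  [base 5] 2·5  →[5↦6]→  2·6 = 12  −1 ⇒ G_3=11
G_3=11  [base 6] 6 + 5  →[6↦7]→  7 + 5 = 12  −1 ⇒ G_4=11
G_4=11  [base 7] 7 + 4  →[7↦8]→  8 + 4 = 12  −1 ⇒ G_5=11
G_5=11  [base 8] 8 + 3  →[8↦9]→  9 + 3 = 12  −1 ⇒ G_6=11
G_6=11  [base 9] 9 + 2  →[9↦10]→  10 + 2 = 12  −1 ⇒ G_7=11
G_7=11  [base 10] 10 + 1  →[10↦11]→  11 + 1 = 12  −1 ⇒ G_8=11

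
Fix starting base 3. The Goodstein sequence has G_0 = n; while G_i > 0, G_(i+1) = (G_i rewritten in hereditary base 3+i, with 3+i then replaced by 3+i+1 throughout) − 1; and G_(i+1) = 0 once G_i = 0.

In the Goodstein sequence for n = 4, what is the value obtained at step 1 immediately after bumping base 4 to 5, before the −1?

5

step 0: 4 = 3 + 1; sub 4 for 3: 4 + 1; = 5; G_1 = 5−1 = 4
step 1: 4 = 4; sub 5 for 4: 5; = 5; G_2 = 5−1 = 4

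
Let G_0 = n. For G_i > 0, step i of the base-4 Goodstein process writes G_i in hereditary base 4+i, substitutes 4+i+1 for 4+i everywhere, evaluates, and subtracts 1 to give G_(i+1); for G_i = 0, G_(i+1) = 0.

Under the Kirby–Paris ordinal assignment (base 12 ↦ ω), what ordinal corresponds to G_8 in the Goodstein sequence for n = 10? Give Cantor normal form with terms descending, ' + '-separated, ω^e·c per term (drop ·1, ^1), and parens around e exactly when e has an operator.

ω + 1

base 4: 10 = 2·4 + 2; at 5: 2·5 + 2 = 12; next = 11
base 5: 11 = 2·5 + 1; at 6: 2·6 + 1 = 13; next = 12
base 6: 12 = 2·6; at 7: 2·7 = 14; next = 13
base 7: 13 = 7 + 6; at 8: 8 + 6 = 14; next = 13
base 8: 13 = 8 + 5; at 9: 9 + 5 = 14; next = 13
base 9: 13 = 9 + 4; at 10: 10 + 4 = 14; next = 13
base 10: 13 = 10 + 3; at 11: 11 + 3 = 14; next = 13
base 11: 13 = 11 + 2; at 12: 12 + 2 = 14; next = 13
base 12: 13 = 12 + 1; at 13: 13 + 1 = 14; next = 13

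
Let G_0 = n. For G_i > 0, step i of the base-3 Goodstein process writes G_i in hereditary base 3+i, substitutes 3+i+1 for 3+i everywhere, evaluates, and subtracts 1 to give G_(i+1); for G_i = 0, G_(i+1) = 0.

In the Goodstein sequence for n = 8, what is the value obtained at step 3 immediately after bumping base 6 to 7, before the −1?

G_0 = 8. HB_3(8) = 2·3 + 2. Bump = 10. G_1 = 9.
G_1 = 9. HB_4(9) = 2·4 + 1. Bump = 11. G_2 = 10.
G_2 = 10. HB_5(10) = 2·5. Bump = 12. G_3 = 11.
G_3 = 11. HB_6(11) = 6 + 5. Bump = 12. G_4 = 11.

12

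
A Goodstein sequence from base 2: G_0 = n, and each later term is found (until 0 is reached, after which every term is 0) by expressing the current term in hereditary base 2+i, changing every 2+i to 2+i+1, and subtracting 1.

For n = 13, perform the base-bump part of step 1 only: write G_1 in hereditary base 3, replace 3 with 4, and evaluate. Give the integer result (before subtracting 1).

i=0: 13 = 2^(2 + 1) + 2^2 + 1 (b=2); 2→3: 3^(3 + 1) + 3^3 + 1 = 109; 109−1 = 108
i=1: 108 = 3^(3 + 1) + 3^3 (b=3); 3→4: 4^(4 + 1) + 4^4 = 1280; 1280−1 = 1279

1280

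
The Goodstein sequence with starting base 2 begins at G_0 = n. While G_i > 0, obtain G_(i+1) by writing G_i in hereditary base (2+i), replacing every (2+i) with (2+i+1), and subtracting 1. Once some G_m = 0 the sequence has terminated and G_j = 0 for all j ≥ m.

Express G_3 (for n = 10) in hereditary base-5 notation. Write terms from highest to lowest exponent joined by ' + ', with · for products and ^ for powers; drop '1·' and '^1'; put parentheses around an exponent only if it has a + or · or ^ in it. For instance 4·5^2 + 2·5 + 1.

step 0: 10 = 2^(2 + 1) + 2; sub 3 for 2: 3^(3 + 1) + 3; = 84; G_1 = 84−1 = 83
step 1: 83 = 3^(3 + 1) + 2; sub 4 for 3: 4^(4 + 1) + 2; = 1026; G_2 = 1026−1 = 1025
step 2: 1025 = 4^(4 + 1) + 1; sub 5 for 4: 5^(5 + 1) + 1; = 15626; G_3 = 15626−1 = 15625
step 3: 15625 = 5^(5 + 1); sub 6 for 5: 6^(6 + 1); = 279936; G_4 = 279936−1 = 279935

5^(5 + 1)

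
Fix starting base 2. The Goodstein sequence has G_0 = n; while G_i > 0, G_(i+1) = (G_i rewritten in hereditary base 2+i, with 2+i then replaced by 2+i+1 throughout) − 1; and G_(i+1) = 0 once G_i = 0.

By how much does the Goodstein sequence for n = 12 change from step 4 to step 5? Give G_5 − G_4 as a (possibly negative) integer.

(0) 12|_2 = 2^(2 + 1) + 2^2 ↦ 3^(3 + 1) + 3^3|_3 = 108 ⇒ 107
(1) 107|_3 = 3^(3 + 1) + 2·3^2 + 2·3 + 2 ↦ 4^(4 + 1) + 2·4^2 + 2·4 + 2|_4 = 1066 ⇒ 1065
(2) 1065|_4 = 4^(4 + 1) + 2·4^2 + 2·4 + 1 ↦ 5^(5 + 1) + 2·5^2 + 2·5 + 1|_5 = 15686 ⇒ 15685
(3) 15685|_5 = 5^(5 + 1) + 2·5^2 + 2·5 ↦ 6^(6 + 1) + 2·6^2 + 2·6|_6 = 280020 ⇒ 280019
(4) 280019|_6 = 6^(6 + 1) + 2·6^2 + 6 + 5 ↦ 7^(7 + 1) + 2·7^2 + 7 + 5|_7 = 5764911 ⇒ 5764910

5484891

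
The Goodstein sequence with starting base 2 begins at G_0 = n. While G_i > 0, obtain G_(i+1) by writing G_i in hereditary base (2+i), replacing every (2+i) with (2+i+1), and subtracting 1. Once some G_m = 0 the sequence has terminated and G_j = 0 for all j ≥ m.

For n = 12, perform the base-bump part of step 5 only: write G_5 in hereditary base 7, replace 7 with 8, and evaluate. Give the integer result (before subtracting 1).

12 —HB2→ 2^(2 + 1) + 2^2 —bump→ 3^(3 + 1) + 3^3 = 108 —(−1)→ 107
107 —HB3→ 3^(3 + 1) + 2·3^2 + 2·3 + 2 —bump→ 4^(4 + 1) + 2·4^2 + 2·4 + 2 = 1066 —(−1)→ 1065
1065 —HB4→ 4^(4 + 1) + 2·4^2 + 2·4 + 1 —bump→ 5^(5 + 1) + 2·5^2 + 2·5 + 1 = 15686 —(−1)→ 15685
15685 —HB5→ 5^(5 + 1) + 2·5^2 + 2·5 —bump→ 6^(6 + 1) + 2·6^2 + 2·6 = 280020 —(−1)→ 280019
280019 —HB6→ 6^(6 + 1) + 2·6^2 + 6 + 5 —bump→ 7^(7 + 1) + 2·7^2 + 7 + 5 = 5764911 —(−1)→ 5764910
5764910 —HB7→ 7^(7 + 1) + 2·7^2 + 7 + 4 —bump→ 8^(8 + 1) + 2·8^2 + 8 + 4 = 134217868 —(−1)→ 134217867

134217868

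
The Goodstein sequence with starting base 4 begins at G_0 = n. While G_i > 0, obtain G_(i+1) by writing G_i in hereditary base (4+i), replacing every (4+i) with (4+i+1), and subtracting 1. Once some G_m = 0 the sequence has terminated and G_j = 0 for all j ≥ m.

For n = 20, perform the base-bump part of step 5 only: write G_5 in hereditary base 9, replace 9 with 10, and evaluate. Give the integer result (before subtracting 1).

(0) 20|_4 = 4^2 + 4 ↦ 5^2 + 5|_5 = 30 ⇒ 29
(1) 29|_5 = 5^2 + 4 ↦ 6^2 + 4|_6 = 40 ⇒ 39
(2) 39|_6 = 6^2 + 3 ↦ 7^2 + 3|_7 = 52 ⇒ 51
(3) 51|_7 = 7^2 + 2 ↦ 8^2 + 2|_8 = 66 ⇒ 65
(4) 65|_8 = 8^2 + 1 ↦ 9^2 + 1|_9 = 82 ⇒ 81
(5) 81|_9 = 9^2 ↦ 10^2|_10 = 100 ⇒ 99

100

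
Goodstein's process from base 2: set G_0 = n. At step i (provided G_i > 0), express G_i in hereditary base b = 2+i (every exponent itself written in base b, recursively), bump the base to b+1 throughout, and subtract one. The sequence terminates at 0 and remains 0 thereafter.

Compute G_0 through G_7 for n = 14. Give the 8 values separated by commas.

G_0 = 14. HB_2(14) = 2^(2 + 1) + 2^2 + 2. Bump = 111. G_1 = 110.
G_1 = 110. HB_3(110) = 3^(3 + 1) + 3^3 + 2. Bump = 1282. G_2 = 1281.
G_2 = 1281. HB_4(1281) = 4^(4 + 1) + 4^4 + 1. Bump = 18751. G_3 = 18750.
G_3 = 18750. HB_5(18750) = 5^(5 + 1) + 5^5. Bump = 326592. G_4 = 326591.
G_4 = 326591. HB_6(326591) = 6^(6 + 1) + 5·6^5 + 5·6^4 + 5·6^3 + 5·6^2 + 5·6 + 5. Bump = 5862841. G_5 = 5862840.
G_5 = 5862840. HB_7(5862840) = 7^(7 + 1) + 5·7^5 + 5·7^4 + 5·7^3 + 5·7^2 + 5·7 + 4. Bump = 134404972. G_6 = 134404971.
G_6 = 134404971. HB_8(134404971) = 8^(8 + 1) + 5·8^5 + 5·8^4 + 5·8^3 + 5·8^2 + 5·8 + 3. Bump = 3487116549. G_7 = 3487116548.

14, 110, 1281, 18750, 326591, 5862840, 134404971, 3487116548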